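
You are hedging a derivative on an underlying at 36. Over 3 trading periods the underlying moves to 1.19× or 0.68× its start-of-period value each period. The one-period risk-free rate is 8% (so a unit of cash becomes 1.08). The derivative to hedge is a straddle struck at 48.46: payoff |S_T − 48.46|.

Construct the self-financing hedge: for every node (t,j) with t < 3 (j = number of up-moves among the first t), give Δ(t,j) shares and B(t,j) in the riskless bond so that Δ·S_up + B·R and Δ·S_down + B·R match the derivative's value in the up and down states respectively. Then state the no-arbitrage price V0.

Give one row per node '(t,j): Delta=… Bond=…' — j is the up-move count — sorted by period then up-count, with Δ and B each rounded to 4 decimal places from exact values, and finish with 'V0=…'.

The replicating-portfolio and risk-neutral prices coincide; use p* = (1.08−0.68)/(1.19−0.68) = 0.7843 for the latter.
Payoff layer (t=3): V(3,0)=37.1404, V(3,1)=28.6508, V(3,2)=13.7939, V(3,3)=12.2057
  t=2,j=0: stock 16.6464 → up 19.8092 (V=28.6508), down 11.3196 (V=37.1404). Price 28.2240; hedge Δ=-1.0000, bond B=44.8704.
  t=2,j=1: stock 29.1312 → up 34.6661 (V=13.7939), down 19.8092 (V=28.6508). Price 15.7392; hedge Δ=-1.0000, bond B=44.8704.
  t=2,j=2: stock 50.9796 → up 60.6657 (V=12.2057), down 34.6661 (V=13.7939). Price 11.6188; hedge Δ=-0.0611, bond B=14.7328.
  t=1,j=0: stock 24.4800 → up 29.1312 (V=15.7392), down 16.6464 (V=28.2240). Price 17.0666; hedge Δ=-1.0000, bond B=41.5466.
  t=1,j=1: stock 42.8400 → up 50.9796 (V=11.6188), down 29.1312 (V=15.7392). Price 11.5810; hedge Δ=-0.1886, bond B=19.6602.
  t=0,j=0: stock 36.0000 → up 42.8400 (V=11.5810), down 24.4800 (V=17.0666). Price 11.8187; hedge Δ=-0.2988, bond B=22.5748.
Check: Δ(0,0)·S0 + B(0,0) = 11.8187 = V0.

(0,0): Delta=-0.2988 Bond=22.5748
(1,0): Delta=-1.0000 Bond=41.5466
(1,1): Delta=-0.1886 Bond=19.6602
(2,0): Delta=-1.0000 Bond=44.8704
(2,1): Delta=-1.0000 Bond=44.8704
(2,2): Delta=-0.0611 Bond=14.7328
V0=11.8187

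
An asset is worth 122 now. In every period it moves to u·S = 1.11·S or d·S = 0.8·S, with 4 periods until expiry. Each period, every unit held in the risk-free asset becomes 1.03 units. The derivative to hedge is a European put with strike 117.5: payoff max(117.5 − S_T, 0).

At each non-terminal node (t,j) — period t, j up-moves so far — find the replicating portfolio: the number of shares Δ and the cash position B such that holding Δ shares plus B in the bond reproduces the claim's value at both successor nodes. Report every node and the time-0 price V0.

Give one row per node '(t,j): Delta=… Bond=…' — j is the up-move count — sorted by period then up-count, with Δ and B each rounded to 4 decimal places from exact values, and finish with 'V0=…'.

Under the risk-neutral measure, an up-move has probability p* = (R−d)/(u−d) = 0.7419 and values discount at R = 1.03.
At expiry t=4: V(4,0)=67.5288, V(4,1)=48.1650, V(4,2)=21.2976, V(4,3)=0.0000, V(4,4)=0.0000
(3,0): S=62.4640. Δ = (V_up−V_dn)/(S_up−S_dn) = (48.1650−67.5288)/(69.3350−49.9712) = -1.0000. V = [p*·48.1650 + (1−p*)·67.5288]/1.03 = 51.6137. B = V − Δ·S = 114.0777.
(3,1): S=86.6688. Δ = (V_up−V_dn)/(S_up−S_dn) = (21.2976−48.1650)/(96.2024−69.3350) = -1.0000. V = [p*·21.2976 + (1−p*)·48.1650]/1.03 = 27.4089. B = V − Δ·S = 114.0777.
(3,2): S=120.2530. Δ = (V_up−V_dn)/(S_up−S_dn) = (0.0000−21.2976)/(133.4808−96.2024) = -0.5713. V = [p*·0.0000 + (1−p*)·21.2976]/1.03 = 5.3361. B = V − Δ·S = 74.0381.
(3,3): S=166.8510. Δ = (V_up−V_dn)/(S_up−S_dn) = (0.0000−0.0000)/(185.2046−133.4808) = 0.0000. V = [p*·0.0000 + (1−p*)·0.0000]/1.03 = 0.0000. B = V − Δ·S = 0.0000.
(2,0): S=78.0800. Δ = (V_up−V_dn)/(S_up−S_dn) = (27.4089−51.6137)/(86.6688−62.4640) = -1.0000. V = [p*·27.4089 + (1−p*)·51.6137]/1.03 = 32.6750. B = V − Δ·S = 110.7550.
(2,1): S=108.3360. Δ = (V_up−V_dn)/(S_up−S_dn) = (5.3361−27.4089)/(120.2530−86.6688) = -0.6572. V = [p*·5.3361 + (1−p*)·27.4089]/1.03 = 10.7110. B = V − Δ·S = 81.9135.
(2,2): S=150.3162. Δ = (V_up−V_dn)/(S_up−S_dn) = (0.0000−5.3361)/(166.8510−120.2530) = -0.1145. V = [p*·0.0000 + (1−p*)·5.3361]/1.03 = 1.3369. B = V − Δ·S = 18.5501.
(1,0): S=97.6000. Δ = (V_up−V_dn)/(S_up−S_dn) = (10.7110−32.6750)/(108.3360−78.0800) = -0.7259. V = [p*·10.7110 + (1−p*)·32.6750]/1.03 = 15.9020. B = V − Δ·S = 86.7539.
(1,1): S=135.4200. Δ = (V_up−V_dn)/(S_up−S_dn) = (1.3369−10.7110)/(150.3162−108.3360) = -0.2233. V = [p*·1.3369 + (1−p*)·10.7110]/1.03 = 3.6466. B = V − Δ·S = 33.8854.
(0,0): S=122.0000. Δ = (V_up−V_dn)/(S_up−S_dn) = (3.6466−15.9020)/(135.4200−97.6000) = -0.3240. V = [p*·3.6466 + (1−p*)·15.9020]/1.03 = 6.6110. B = V − Δ·S = 46.1445.
Check: Δ(0,0)·S0 + B(0,0) = 6.6110 = V0.

(0,0): Delta=-0.3240 Bond=46.1445
(1,0): Delta=-0.7259 Bond=86.7539
(1,1): Delta=-0.2233 Bond=33.8854
(2,0): Delta=-1.0000 Bond=110.7550
(2,1): Delta=-0.6572 Bond=81.9135
(2,2): Delta=-0.1145 Bond=18.5501
(3,0): Delta=-1.0000 Bond=114.0777
(3,1): Delta=-1.0000 Bond=114.0777
(3,2): Delta=-0.5713 Bond=74.0381
(3,3): Delta=0.0000 Bond=0.0000
V0=6.6110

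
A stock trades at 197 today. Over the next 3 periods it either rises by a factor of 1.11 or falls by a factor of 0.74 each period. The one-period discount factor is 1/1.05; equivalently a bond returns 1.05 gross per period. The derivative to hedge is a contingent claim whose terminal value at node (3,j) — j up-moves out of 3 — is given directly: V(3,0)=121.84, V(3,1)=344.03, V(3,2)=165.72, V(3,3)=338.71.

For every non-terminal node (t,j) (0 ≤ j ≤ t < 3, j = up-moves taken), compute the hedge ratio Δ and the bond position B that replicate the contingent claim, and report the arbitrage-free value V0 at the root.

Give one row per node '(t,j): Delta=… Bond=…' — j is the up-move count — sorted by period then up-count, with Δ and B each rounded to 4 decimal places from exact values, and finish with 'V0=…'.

Under the risk-neutral measure, an up-move has probability p* = (R−d)/(u−d) = 0.8378 and values discount at R = 1.05.
Payoff layer (t=3): V(3,0)=121.8400, V(3,1)=344.0300, V(3,2)=165.7200, V(3,3)=338.7100
  t=2,j=0: stock 107.8772 → up 119.7437 (V=344.0300), down 79.8291 (V=121.8400). Price 293.3326; hedge Δ=5.5666, bond B=-307.1810.
  t=2,j=1: stock 161.8158 → up 179.6155 (V=165.7200), down 119.7437 (V=344.0300). Price 185.3668; hedge Δ=-2.9782, bond B=667.2857.
  t=2,j=2: stock 242.7237 → up 269.4233 (V=338.7100), down 179.6155 (V=165.7200). Price 295.8644; hedge Δ=1.9262, bond B=-171.6762.
  t=1,j=0: stock 145.7800 → up 161.8158 (V=185.3668), down 107.8772 (V=293.3326). Price 193.2141; hedge Δ=-2.0016, bond B=485.0134.
  t=1,j=1: stock 218.6700 → up 242.7237 (V=295.8644), down 161.8158 (V=185.3668). Price 264.7103; hedge Δ=1.3657, bond B=-33.9317.
  t=0,j=0: stock 197.0000 → up 218.6700 (V=264.7103), down 145.7800 (V=193.2141). Price 241.0632; hedge Δ=0.9809, bond B=47.8300.
Self-financing check: at every node Δ·S+B equals the discounted successor values.

(0,0): Delta=0.9809 Bond=47.8300
(1,0): Delta=-2.0016 Bond=485.0134
(1,1): Delta=1.3657 Bond=-33.9317
(2,0): Delta=5.5666 Bond=-307.1810
(2,1): Delta=-2.9782 Bond=667.2857
(2,2): Delta=1.9262 Bond=-171.6762
V0=241.0632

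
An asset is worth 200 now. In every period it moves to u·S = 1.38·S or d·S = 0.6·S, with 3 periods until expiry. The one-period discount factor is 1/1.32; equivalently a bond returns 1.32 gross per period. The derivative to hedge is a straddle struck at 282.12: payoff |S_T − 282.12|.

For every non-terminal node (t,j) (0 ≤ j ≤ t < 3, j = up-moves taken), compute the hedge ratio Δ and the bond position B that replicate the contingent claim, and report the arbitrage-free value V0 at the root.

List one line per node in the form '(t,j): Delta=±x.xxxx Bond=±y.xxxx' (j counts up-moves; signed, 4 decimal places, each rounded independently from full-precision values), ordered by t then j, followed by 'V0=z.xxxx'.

(0,0): Delta=0.5266 Bond=-16.1183
(1,0): Delta=-1.0000 Bond=161.9146
(1,1): Delta=0.5819 Bond=-36.5420
(2,0): Delta=-1.0000 Bond=213.7273
(2,1): Delta=-1.0000 Bond=213.7273
(2,2): Delta=0.6392 Bond=-70.0657
V0=89.1996

Risk-neutral probability p* = (R−d)/(u−d) = (1.32−0.6)/(1.38−0.6) = 0.9231.
Terminal values V(3,·): V(3,0)=238.9200, V(3,1)=182.7600, V(3,2)=53.5920, V(3,3)=243.4944
  t=2,j=0: stock 72.0000 → up 99.3600 (V=182.7600), down 43.2000 (V=238.9200). Price 141.7273; hedge Δ=-1.0000, bond B=213.7273.
  t=2,j=1: stock 165.6000 → up 228.5280 (V=53.5920), down 99.3600 (V=182.7600). Price 48.1273; hedge Δ=-1.0000, bond B=213.7273.
  t=2,j=2: stock 380.8800 → up 525.6144 (V=243.4944), down 228.5280 (V=53.5920). Price 173.3989; hedge Δ=0.6392, bond B=-70.0657.
  t=1,j=0: stock 120.0000 → up 165.6000 (V=48.1273), down 72.0000 (V=141.7273). Price 41.9146; hedge Δ=-1.0000, bond B=161.9146.
  t=1,j=1: stock 276.0000 → up 380.8800 (V=173.3989), down 165.6000 (V=48.1273). Price 124.0626; hedge Δ=0.5819, bond B=-36.5420.
  t=0,j=0: stock 200.0000 → up 276.0000 (V=124.0626), down 120.0000 (V=41.9146). Price 89.1996; hedge Δ=0.5266, bond B=-16.1183.
Self-financing check: at every node Δ·S+B equals the discounted successor values.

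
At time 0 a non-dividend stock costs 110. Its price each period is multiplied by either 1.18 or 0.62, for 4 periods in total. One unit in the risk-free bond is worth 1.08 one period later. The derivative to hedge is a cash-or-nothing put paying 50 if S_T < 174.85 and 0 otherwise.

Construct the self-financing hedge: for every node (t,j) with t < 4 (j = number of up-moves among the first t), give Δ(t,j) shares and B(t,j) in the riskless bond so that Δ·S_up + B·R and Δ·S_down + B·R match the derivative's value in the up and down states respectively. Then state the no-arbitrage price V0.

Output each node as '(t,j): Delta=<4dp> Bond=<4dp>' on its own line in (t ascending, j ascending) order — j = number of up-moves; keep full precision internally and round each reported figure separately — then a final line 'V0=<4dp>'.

Since d<R<u, set p* = (R−d)/(u−d) = 0.8214; price each node as the discounted p*-expectation of its children.
Terminal payoffs: V(4,0)=50.0000, V(4,1)=50.0000, V(4,2)=50.0000, V(4,3)=50.0000, V(4,4)=0.0000
Node (3,0) S=26.2161: V=(p*·50.0000+(1−p*)·50.0000)/1.08=46.2963; Δ=(50.0000−50.0000)/(30.9350−16.2540)=0.0000; B=V−Δ·S=46.2963
Node (3,1) S=49.8951: V=(p*·50.0000+(1−p*)·50.0000)/1.08=46.2963; Δ=(50.0000−50.0000)/(58.8762−30.9350)=0.0000; B=V−Δ·S=46.2963
Node (3,2) S=94.9617: V=(p*·50.0000+(1−p*)·50.0000)/1.08=46.2963; Δ=(50.0000−50.0000)/(112.0548−58.8762)=0.0000; B=V−Δ·S=46.2963
Node (3,3) S=180.7335: V=(p*·0.0000+(1−p*)·50.0000)/1.08=8.2672; Δ=(0.0000−50.0000)/(213.2656−112.0548)=-0.4940; B=V−Δ·S=97.5529
Node (2,0) S=42.2840: V=(p*·46.2963+(1−p*)·46.2963)/1.08=42.8669; Δ=(46.2963−46.2963)/(49.8951−26.2161)=0.0000; B=V−Δ·S=42.8669
Node (2,1) S=80.4760: V=(p*·46.2963+(1−p*)·46.2963)/1.08=42.8669; Δ=(46.2963−46.2963)/(94.9617−49.8951)=0.0000; B=V−Δ·S=42.8669
Node (2,2) S=153.1640: V=(p*·8.2672+(1−p*)·46.2963)/1.08=13.9427; Δ=(8.2672−46.2963)/(180.7335−94.9617)=-0.4434; B=V−Δ·S=81.8518
Node (1,0) S=68.2000: V=(p*·42.8669+(1−p*)·42.8669)/1.08=39.6916; Δ=(42.8669−42.8669)/(80.4760−42.2840)=0.0000; B=V−Δ·S=39.6916
Node (1,1) S=129.8000: V=(p*·13.9427+(1−p*)·42.8669)/1.08=17.6923; Δ=(13.9427−42.8669)/(153.1640−80.4760)=-0.3979; B=V−Δ·S=69.3428
Node (0,0) S=110.0000: V=(p*·17.6923+(1−p*)·39.6916)/1.08=20.0192; Δ=(17.6923−39.6916)/(129.8000−68.2000)=-0.3571; B=V−Δ·S=59.3036
Check: Δ(0,0)·S0 + B(0,0) = 20.0192 = V0.

(0,0): Delta=-0.3571 Bond=59.3036
(1,0): Delta=0.0000 Bond=39.6916
(1,1): Delta=-0.3979 Bond=69.3428
(2,0): Delta=0.0000 Bond=42.8669
(2,1): Delta=0.0000 Bond=42.8669
(2,2): Delta=-0.4434 Bond=81.8518
(3,0): Delta=0.0000 Bond=46.2963
(3,1): Delta=0.0000 Bond=46.2963
(3,2): Delta=0.0000 Bond=46.2963
(3,3): Delta=-0.4940 Bond=97.5529
V0=20.0192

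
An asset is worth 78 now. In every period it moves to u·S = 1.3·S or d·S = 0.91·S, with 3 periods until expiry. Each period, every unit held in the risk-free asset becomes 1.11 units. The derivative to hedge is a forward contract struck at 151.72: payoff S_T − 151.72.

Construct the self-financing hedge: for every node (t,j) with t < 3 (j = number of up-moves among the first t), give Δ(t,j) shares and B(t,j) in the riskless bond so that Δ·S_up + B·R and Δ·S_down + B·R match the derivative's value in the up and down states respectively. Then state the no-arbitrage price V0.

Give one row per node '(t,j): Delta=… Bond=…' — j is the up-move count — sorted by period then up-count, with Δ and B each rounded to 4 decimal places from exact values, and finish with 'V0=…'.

(0,0): Delta=1.0000 Bond=-110.9364
(1,0): Delta=1.0000 Bond=-123.1394
(1,1): Delta=1.0000 Bond=-123.1394
(2,0): Delta=1.0000 Bond=-136.6847
(2,1): Delta=1.0000 Bond=-136.6847
(2,2): Delta=1.0000 Bond=-136.6847
V0=-32.9364

Under the risk-neutral measure, an up-move has probability p* = (R−d)/(u−d) = 0.5128 and values discount at R = 1.11.
At expiry t=3: V(3,0)=-92.9415, V(3,1)=-67.7507, V(3,2)=-31.7638, V(3,3)=19.6460
(2,0): S=64.5918. Δ = (V_up−V_dn)/(S_up−S_dn) = (-67.7507−-92.9415)/(83.9693−58.7785) = 1.0000. V = [p*·-67.7507 + (1−p*)·-92.9415]/1.11 = -72.0929. B = V − Δ·S = -136.6847.
(2,1): S=92.2740. Δ = (V_up−V_dn)/(S_up−S_dn) = (-31.7638−-67.7507)/(119.9562−83.9693) = 1.0000. V = [p*·-31.7638 + (1−p*)·-67.7507]/1.11 = -44.4107. B = V − Δ·S = -136.6847.
(2,2): S=131.8200. Δ = (V_up−V_dn)/(S_up−S_dn) = (19.6460−-31.7638)/(171.3660−119.9562) = 1.0000. V = [p*·19.6460 + (1−p*)·-31.7638]/1.11 = -4.8647. B = V − Δ·S = -136.6847.
(1,0): S=70.9800. Δ = (V_up−V_dn)/(S_up−S_dn) = (-44.4107−-72.0929)/(92.2740−64.5918) = 1.0000. V = [p*·-44.4107 + (1−p*)·-72.0929]/1.11 = -52.1594. B = V − Δ·S = -123.1394.
(1,1): S=101.4000. Δ = (V_up−V_dn)/(S_up−S_dn) = (-4.8647−-44.4107)/(131.8200−92.2740) = 1.0000. V = [p*·-4.8647 + (1−p*)·-44.4107]/1.11 = -21.7394. B = V − Δ·S = -123.1394.
(0,0): S=78.0000. Δ = (V_up−V_dn)/(S_up−S_dn) = (-21.7394−-52.1594)/(101.4000−70.9800) = 1.0000. V = [p*·-21.7394 + (1−p*)·-52.1594]/1.11 = -32.9364. B = V − Δ·S = -110.9364.
Root portfolio cost Δ·78+B reproduces V0=-32.9364.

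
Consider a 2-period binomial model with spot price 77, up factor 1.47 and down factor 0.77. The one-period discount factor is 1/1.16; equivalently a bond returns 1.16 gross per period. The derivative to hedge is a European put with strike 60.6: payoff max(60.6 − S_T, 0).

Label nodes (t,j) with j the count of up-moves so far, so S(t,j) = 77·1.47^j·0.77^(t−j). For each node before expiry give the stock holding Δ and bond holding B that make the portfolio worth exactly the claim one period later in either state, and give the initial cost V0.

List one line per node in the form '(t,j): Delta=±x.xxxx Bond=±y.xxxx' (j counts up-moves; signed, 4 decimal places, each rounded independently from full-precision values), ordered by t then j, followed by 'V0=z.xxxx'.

Risk-neutral probability p* = (R−d)/(u−d) = (1.16−0.77)/(1.47−0.77) = 0.5571.
Terminal payoffs: V(2,0)=14.9467, V(2,1)=0.0000, V(2,2)=0.0000
  t=1,j=0: stock 59.2900 → up 87.1563 (V=0.0000), down 45.6533 (V=14.9467). Price 5.7063; hedge Δ=-0.3601, bond B=27.0587.
  t=1,j=1: stock 113.1900 → up 166.3893 (V=0.0000), down 87.1563 (V=0.0000). Price 0.0000; hedge Δ=0.0000, bond B=0.0000.
  t=0,j=0: stock 77.0000 → up 113.1900 (V=0.0000), down 59.2900 (V=5.7063). Price 2.1785; hedge Δ=-0.1059, bond B=10.3303.
Root portfolio cost Δ·77+B reproduces V0=2.1785.

(0,0): Delta=-0.1059 Bond=10.3303
(1,0): Delta=-0.3601 Bond=27.0587
(1,1): Delta=0.0000 Bond=0.0000
V0=2.1785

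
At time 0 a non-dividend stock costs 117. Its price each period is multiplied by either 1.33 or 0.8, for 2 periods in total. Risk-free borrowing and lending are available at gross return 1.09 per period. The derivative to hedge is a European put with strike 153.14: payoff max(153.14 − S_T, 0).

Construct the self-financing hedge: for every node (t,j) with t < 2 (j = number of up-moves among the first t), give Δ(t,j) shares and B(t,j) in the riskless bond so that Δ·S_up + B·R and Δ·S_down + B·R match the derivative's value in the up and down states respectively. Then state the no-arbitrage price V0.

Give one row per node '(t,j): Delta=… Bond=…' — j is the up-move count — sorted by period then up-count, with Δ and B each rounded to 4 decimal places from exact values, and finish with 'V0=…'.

Since d<R<u, set p* = (R−d)/(u−d) = 0.5472; price each node as the discounted p*-expectation of its children.
Payoff layer (t=2): V(2,0)=78.2600, V(2,1)=28.6520, V(2,2)=0.0000
  t=1,j=0: stock 93.6000 → up 124.4880 (V=28.6520), down 74.8800 (V=78.2600). Price 46.8954; hedge Δ=-1.0000, bond B=140.4954.
  t=1,j=1: stock 155.6100 → up 206.9613 (V=0.0000), down 124.4880 (V=28.6520). Price 11.9032; hedge Δ=-0.3474, bond B=65.9636.
  t=0,j=0: stock 117.0000 → up 155.6100 (V=11.9032), down 93.6000 (V=46.8954). Price 25.4576; hedge Δ=-0.5643, bond B=91.4806.
Check: Δ(0,0)·S0 + B(0,0) = 25.4576 = V0.

(0,0): Delta=-0.5643 Bond=91.4806
(1,0): Delta=-1.0000 Bond=140.4954
(1,1): Delta=-0.3474 Bond=65.9636
V0=25.4576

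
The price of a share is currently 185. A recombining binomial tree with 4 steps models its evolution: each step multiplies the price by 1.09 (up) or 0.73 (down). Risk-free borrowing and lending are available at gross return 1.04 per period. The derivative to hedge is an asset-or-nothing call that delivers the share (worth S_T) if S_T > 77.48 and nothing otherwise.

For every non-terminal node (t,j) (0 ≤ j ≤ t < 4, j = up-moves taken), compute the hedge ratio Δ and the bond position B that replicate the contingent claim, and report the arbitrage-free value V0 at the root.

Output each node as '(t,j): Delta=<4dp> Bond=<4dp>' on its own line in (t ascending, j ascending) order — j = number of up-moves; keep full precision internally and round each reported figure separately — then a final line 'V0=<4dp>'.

No-arbitrage ⇒ martingale measure with p* = (R−d)/(u−d) = 0.8611.
Payoff layer (t=4): V(4,0)=0.0000, V(4,1)=78.4453, V(4,2)=117.1306, V(4,3)=174.8937, V(4,4)=261.1426
Node (3,0) S=71.9681: V=(p*·78.4453+(1−p*)·0.0000)/1.04=64.9520; Δ=(78.4453−0.0000)/(78.4453−52.5367)=3.0278; B=V−Δ·S=-152.9515
Node (3,1) S=107.4593: V=(p*·117.1306+(1−p*)·78.4453)/1.04=107.4593; Δ=(117.1306−78.4453)/(117.1306−78.4453)=1.0000; B=V−Δ·S=0.0000
Node (3,2) S=160.4529: V=(p*·174.8937+(1−p*)·117.1306)/1.04=160.4529; Δ=(174.8937−117.1306)/(174.8937−117.1306)=1.0000; B=V−Δ·S=0.0000
Node (3,3) S=239.5804: V=(p*·261.1426+(1−p*)·174.8937)/1.04=239.5804; Δ=(261.1426−174.8937)/(261.1426−174.8937)=1.0000; B=V−Δ·S=0.0000
Node (2,0) S=98.5865: V=(p*·107.4593+(1−p*)·64.9520)/1.04=97.6495; Δ=(107.4593−64.9520)/(107.4593−71.9681)=1.1977; B=V−Δ·S=-20.4262
Node (2,1) S=147.2045: V=(p*·160.4529+(1−p*)·107.4593)/1.04=147.2045; Δ=(160.4529−107.4593)/(160.4529−107.4593)=1.0000; B=V−Δ·S=0.0000
Node (2,2) S=219.7985: V=(p*·239.5804+(1−p*)·160.4529)/1.04=219.7985; Δ=(239.5804−160.4529)/(239.5804−160.4529)=1.0000; B=V−Δ·S=0.0000
Node (1,0) S=135.0500: V=(p*·147.2045+(1−p*)·97.6495)/1.04=134.9249; Δ=(147.2045−97.6495)/(147.2045−98.5865)=1.0193; B=V−Δ·S=-2.7279
Node (1,1) S=201.6500: V=(p*·219.7985+(1−p*)·147.2045)/1.04=201.6500; Δ=(219.7985−147.2045)/(219.7985−147.2045)=1.0000; B=V−Δ·S=0.0000
Node (0,0) S=185.0000: V=(p*·201.6500+(1−p*)·134.9249)/1.04=184.9833; Δ=(201.6500−134.9249)/(201.6500−135.0500)=1.0019; B=V−Δ·S=-0.3643
Self-financing check: at every node Δ·S+B equals the discounted successor values.

(0,0): Delta=1.0019 Bond=-0.3643
(1,0): Delta=1.0193 Bond=-2.7279
(1,1): Delta=1.0000 Bond=0.0000
(2,0): Delta=1.1977 Bond=-20.4262
(2,1): Delta=1.0000 Bond=0.0000
(2,2): Delta=1.0000 Bond=0.0000
(3,0): Delta=3.0278 Bond=-152.9515
(3,1): Delta=1.0000 Bond=0.0000
(3,2): Delta=1.0000 Bond=0.0000
(3,3): Delta=1.0000 Bond=0.0000
V0=184.9833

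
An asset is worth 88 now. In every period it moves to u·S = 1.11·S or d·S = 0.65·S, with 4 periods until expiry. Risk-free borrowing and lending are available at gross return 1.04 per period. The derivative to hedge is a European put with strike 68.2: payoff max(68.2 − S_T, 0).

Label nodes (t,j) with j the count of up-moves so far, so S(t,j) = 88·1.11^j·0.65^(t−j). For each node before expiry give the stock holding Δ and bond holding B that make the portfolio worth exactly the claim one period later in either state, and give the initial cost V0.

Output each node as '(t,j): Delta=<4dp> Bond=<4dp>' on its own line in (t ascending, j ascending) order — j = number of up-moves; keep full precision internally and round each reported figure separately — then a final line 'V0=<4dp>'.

The replicating-portfolio and risk-neutral prices coincide; use p* = (1.04−0.65)/(1.11−0.65) = 0.8478 for the latter.
At expiry t=4: V(4,0)=52.4915, V(4,1)=41.3746, V(4,2)=22.3905, V(4,3)=0.0000, V(4,4)=0.0000
(3,0): S=24.1670. Δ = (V_up−V_dn)/(S_up−S_dn) = (41.3746−52.4915)/(26.8254−15.7086) = -1.0000. V = [p*·41.3746 + (1−p*)·52.4915]/1.04 = 41.4099. B = V − Δ·S = 65.5769.
(3,1): S=41.2698. Δ = (V_up−V_dn)/(S_up−S_dn) = (22.3905−41.3746)/(45.8095−26.8254) = -1.0000. V = [p*·22.3905 + (1−p*)·41.3746]/1.04 = 24.3071. B = V − Δ·S = 65.5769.
(3,2): S=70.4761. Δ = (V_up−V_dn)/(S_up−S_dn) = (0.0000−22.3905)/(78.2285−45.8095) = -0.6907. V = [p*·0.0000 + (1−p*)·22.3905]/1.04 = 3.2762. B = V − Δ·S = 51.9513.
(3,3): S=120.3515. Δ = (V_up−V_dn)/(S_up−S_dn) = (0.0000−0.0000)/(133.5902−78.2285) = 0.0000. V = [p*·0.0000 + (1−p*)·0.0000]/1.04 = 0.0000. B = V − Δ·S = 0.0000.
(2,0): S=37.1800. Δ = (V_up−V_dn)/(S_up−S_dn) = (24.3071−41.4099)/(41.2698−24.1670) = -1.0000. V = [p*·24.3071 + (1−p*)·41.4099]/1.04 = 25.8747. B = V − Δ·S = 63.0547.
(2,1): S=63.4920. Δ = (V_up−V_dn)/(S_up−S_dn) = (3.2762−24.3071)/(70.4761−41.2698) = -0.7201. V = [p*·3.2762 + (1−p*)·24.3071]/1.04 = 6.2275. B = V − Δ·S = 51.9469.
(2,2): S=108.4248. Δ = (V_up−V_dn)/(S_up−S_dn) = (0.0000−3.2762)/(120.3515−70.4761) = -0.0657. V = [p*·0.0000 + (1−p*)·3.2762]/1.04 = 0.4794. B = V − Δ·S = 7.6016.
(1,0): S=57.2000. Δ = (V_up−V_dn)/(S_up−S_dn) = (6.2275−25.8747)/(63.4920−37.1800) = -0.7467. V = [p*·6.2275 + (1−p*)·25.8747]/1.04 = 8.8628. B = V − Δ·S = 51.5742.
(1,1): S=97.6800. Δ = (V_up−V_dn)/(S_up−S_dn) = (0.4794−6.2275)/(108.4248−63.4920) = -0.1279. V = [p*·0.4794 + (1−p*)·6.2275]/1.04 = 1.3020. B = V − Δ·S = 13.7978.
(0,0): S=88.0000. Δ = (V_up−V_dn)/(S_up−S_dn) = (1.3020−8.8628)/(97.6800−57.2000) = -0.1868. V = [p*·1.3020 + (1−p*)·8.8628]/1.04 = 2.3582. B = V − Δ·S = 18.7946.
Root portfolio cost Δ·88+B reproduces V0=2.3582.

(0,0): Delta=-0.1868 Bond=18.7946
(1,0): Delta=-0.7467 Bond=51.5742
(1,1): Delta=-0.1279 Bond=13.7978
(2,0): Delta=-1.0000 Bond=63.0547
(2,1): Delta=-0.7201 Bond=51.9469
(2,2): Delta=-0.0657 Bond=7.6016
(3,0): Delta=-1.0000 Bond=65.5769
(3,1): Delta=-1.0000 Bond=65.5769
(3,2): Delta=-0.6907 Bond=51.9513
(3,3): Delta=0.0000 Bond=0.0000
V0=2.3582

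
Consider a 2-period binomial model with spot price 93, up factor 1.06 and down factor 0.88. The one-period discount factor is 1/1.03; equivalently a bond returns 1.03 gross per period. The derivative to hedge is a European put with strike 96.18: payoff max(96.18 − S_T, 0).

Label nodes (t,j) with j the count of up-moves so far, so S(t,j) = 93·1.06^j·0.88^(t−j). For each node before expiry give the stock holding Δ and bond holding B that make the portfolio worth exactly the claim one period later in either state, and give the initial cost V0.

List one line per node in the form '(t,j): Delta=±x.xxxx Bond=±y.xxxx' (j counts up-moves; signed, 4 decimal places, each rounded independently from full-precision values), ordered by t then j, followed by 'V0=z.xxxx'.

The replicating-portfolio and risk-neutral prices coincide; use p* = (1.03−0.88)/(1.06−0.88) = 0.8333 for the latter.
Payoff layer (t=2): V(2,0)=24.1608, V(2,1)=9.4296, V(2,2)=0.0000
  t=1,j=0: stock 81.8400 → up 86.7504 (V=9.4296), down 72.0192 (V=24.1608). Price 11.5386; hedge Δ=-1.0000, bond B=93.3786.
  t=1,j=1: stock 98.5800 → up 104.4948 (V=0.0000), down 86.7504 (V=9.4296). Price 1.5258; hedge Δ=-0.5314, bond B=53.9125.
  t=0,j=0: stock 93.0000 → up 98.5800 (V=1.5258), down 81.8400 (V=11.5386). Price 3.1016; hedge Δ=-0.5981, bond B=58.7283.
Root portfolio cost Δ·93+B reproduces V0=3.1016.

(0,0): Delta=-0.5981 Bond=58.7283
(1,0): Delta=-1.0000 Bond=93.3786
(1,1): Delta=-0.5314 Bond=53.9125
V0=3.1016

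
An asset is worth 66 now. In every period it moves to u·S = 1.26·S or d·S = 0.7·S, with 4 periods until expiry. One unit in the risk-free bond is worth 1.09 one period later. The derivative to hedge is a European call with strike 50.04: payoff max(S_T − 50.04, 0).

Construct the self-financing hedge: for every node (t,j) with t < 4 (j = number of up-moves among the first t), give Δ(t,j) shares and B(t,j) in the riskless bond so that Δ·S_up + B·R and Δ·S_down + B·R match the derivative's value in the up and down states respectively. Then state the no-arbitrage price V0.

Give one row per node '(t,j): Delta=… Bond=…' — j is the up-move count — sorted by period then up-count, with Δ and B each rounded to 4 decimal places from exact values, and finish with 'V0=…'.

Since d<R<u, set p* = (R−d)/(u−d) = 0.6964; price each node as the discounted p*-expectation of its children.
Payoff layer (t=4): V(4,0)=0.0000, V(4,1)=0.0000, V(4,2)=1.3030, V(4,3)=42.3774, V(4,4)=116.3113
(3,0): S=22.6380. Δ = (V_up−V_dn)/(S_up−S_dn) = (0.0000−0.0000)/(28.5239−15.8466) = 0.0000. V = [p*·0.0000 + (1−p*)·0.0000]/1.09 = 0.0000. B = V − Δ·S = 0.0000.
(3,1): S=40.7484. Δ = (V_up−V_dn)/(S_up−S_dn) = (1.3030−0.0000)/(51.3430−28.5239) = 0.0571. V = [p*·1.3030 + (1−p*)·0.0000]/1.09 = 0.8325. B = V − Δ·S = -1.4942.
(3,2): S=73.3471. Δ = (V_up−V_dn)/(S_up−S_dn) = (42.3774−1.3030)/(92.4174−51.3430) = 1.0000. V = [p*·42.3774 + (1−p*)·1.3030]/1.09 = 27.4389. B = V − Δ·S = -45.9083.
(3,3): S=132.0248. Δ = (V_up−V_dn)/(S_up−S_dn) = (116.3113−42.3774)/(166.3513−92.4174) = 1.0000. V = [p*·116.3113 + (1−p*)·42.3774]/1.09 = 86.1166. B = V − Δ·S = -45.9083.
(2,0): S=32.3400. Δ = (V_up−V_dn)/(S_up−S_dn) = (0.8325−0.0000)/(40.7484−22.6380) = 0.0460. V = [p*·0.8325 + (1−p*)·0.0000]/1.09 = 0.5319. B = V − Δ·S = -0.9547.
(2,1): S=58.2120. Δ = (V_up−V_dn)/(S_up−S_dn) = (27.4389−0.8325)/(73.3471−40.7484) = 0.8162. V = [p*·27.4389 + (1−p*)·0.8325]/1.09 = 17.7632. B = V − Δ·S = -29.7481.
(2,2): S=104.7816. Δ = (V_up−V_dn)/(S_up−S_dn) = (86.1166−27.4389)/(132.0248−73.3471) = 1.0000. V = [p*·86.1166 + (1−p*)·27.4389]/1.09 = 62.6639. B = V − Δ·S = -42.1177.
(1,0): S=46.2000. Δ = (V_up−V_dn)/(S_up−S_dn) = (17.7632−0.5319)/(58.2120−32.3400) = 0.6660. V = [p*·17.7632 + (1−p*)·0.5319]/1.09 = 11.4975. B = V − Δ·S = -19.2727.
(1,1): S=83.1600. Δ = (V_up−V_dn)/(S_up−S_dn) = (62.6639−17.7632)/(104.7816−58.2120) = 0.9642. V = [p*·62.6639 + (1−p*)·17.7632]/1.09 = 44.9847. B = V − Δ·S = -35.1951.
(0,0): S=66.0000. Δ = (V_up−V_dn)/(S_up−S_dn) = (44.9847−11.4975)/(83.1600−46.2000) = 0.9060. V = [p*·44.9847 + (1−p*)·11.4975]/1.09 = 31.9440. B = V − Δ·S = -27.8546.
Each (Δ,B) replicates both successor values, so the strategy is self-financing and V0 is arbitrage-free.

(0,0): Delta=0.9060 Bond=-27.8546
(1,0): Delta=0.6660 Bond=-19.2727
(1,1): Delta=0.9642 Bond=-35.1951
(2,0): Delta=0.0460 Bond=-0.9547
(2,1): Delta=0.8162 Bond=-29.7481
(2,2): Delta=1.0000 Bond=-42.1177
(3,0): Delta=0.0000 Bond=0.0000
(3,1): Delta=0.0571 Bond=-1.4942
(3,2): Delta=1.0000 Bond=-45.9083
(3,3): Delta=1.0000 Bond=-45.9083
V0=31.9440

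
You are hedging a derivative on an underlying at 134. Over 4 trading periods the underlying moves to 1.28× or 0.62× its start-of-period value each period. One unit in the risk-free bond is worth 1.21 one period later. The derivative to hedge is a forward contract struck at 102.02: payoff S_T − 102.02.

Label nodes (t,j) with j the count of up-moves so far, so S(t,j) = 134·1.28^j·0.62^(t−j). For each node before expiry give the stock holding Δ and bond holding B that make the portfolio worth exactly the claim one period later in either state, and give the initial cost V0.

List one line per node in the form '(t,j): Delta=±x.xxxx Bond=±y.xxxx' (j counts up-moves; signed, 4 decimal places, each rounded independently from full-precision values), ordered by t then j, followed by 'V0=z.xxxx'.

(0,0): Delta=1.0000 Bond=-47.5931
(1,0): Delta=1.0000 Bond=-57.5876
(1,1): Delta=1.0000 Bond=-57.5876
(2,0): Delta=1.0000 Bond=-69.6810
(2,1): Delta=1.0000 Bond=-69.6810
(2,2): Delta=1.0000 Bond=-69.6810
(3,0): Delta=1.0000 Bond=-84.3140
(3,1): Delta=1.0000 Bond=-84.3140
(3,2): Delta=1.0000 Bond=-84.3140
(3,3): Delta=1.0000 Bond=-84.3140
V0=86.4069

Risk-neutral probability p* = (R−d)/(u−d) = (1.21−0.62)/(1.28−0.62) = 0.8939.
Terminal values V(4,·): V(4,0)=-82.2197, V(4,1)=-61.1420, V(4,2)=-17.6267, V(4,3)=72.2114, V(4,4)=257.6835
(3,0): S=31.9360. Δ = (V_up−V_dn)/(S_up−S_dn) = (-61.1420−-82.2197)/(40.8780−19.8003) = 1.0000. V = [p*·-61.1420 + (1−p*)·-82.2197]/1.21 = -52.3781. B = V − Δ·S = -84.3140.
(3,1): S=65.9323. Δ = (V_up−V_dn)/(S_up−S_dn) = (-17.6267−-61.1420)/(84.3933−40.8780) = 1.0000. V = [p*·-17.6267 + (1−p*)·-61.1420]/1.21 = -18.3818. B = V − Δ·S = -84.3140.
(3,2): S=136.1183. Δ = (V_up−V_dn)/(S_up−S_dn) = (72.2114−-17.6267)/(174.2314−84.3933) = 1.0000. V = [p*·72.2114 + (1−p*)·-17.6267]/1.21 = 51.8042. B = V − Δ·S = -84.3140.
(3,3): S=281.0184. Δ = (V_up−V_dn)/(S_up−S_dn) = (257.6835−72.2114)/(359.7035−174.2314) = 1.0000. V = [p*·257.6835 + (1−p*)·72.2114]/1.21 = 196.7043. B = V − Δ·S = -84.3140.
(2,0): S=51.5096. Δ = (V_up−V_dn)/(S_up−S_dn) = (-18.3818−-52.3781)/(65.9323−31.9360) = 1.0000. V = [p*·-18.3818 + (1−p*)·-52.3781]/1.21 = -18.1714. B = V − Δ·S = -69.6810.
(2,1): S=106.3424. Δ = (V_up−V_dn)/(S_up−S_dn) = (51.8042−-18.3818)/(136.1183−65.9323) = 1.0000. V = [p*·51.8042 + (1−p*)·-18.3818]/1.21 = 36.6614. B = V − Δ·S = -69.6810.
(2,2): S=219.5456. Δ = (V_up−V_dn)/(S_up−S_dn) = (196.7043−51.8042)/(281.0184−136.1183) = 1.0000. V = [p*·196.7043 + (1−p*)·51.8042]/1.21 = 149.8646. B = V − Δ·S = -69.6810.
(1,0): S=83.0800. Δ = (V_up−V_dn)/(S_up−S_dn) = (36.6614−-18.1714)/(106.3424−51.5096) = 1.0000. V = [p*·36.6614 + (1−p*)·-18.1714]/1.21 = 25.4924. B = V − Δ·S = -57.5876.
(1,1): S=171.5200. Δ = (V_up−V_dn)/(S_up−S_dn) = (149.8646−36.6614)/(219.5456−106.3424) = 1.0000. V = [p*·149.8646 + (1−p*)·36.6614]/1.21 = 113.9324. B = V − Δ·S = -57.5876.
(0,0): S=134.0000. Δ = (V_up−V_dn)/(S_up−S_dn) = (113.9324−25.4924)/(171.5200−83.0800) = 1.0000. V = [p*·113.9324 + (1−p*)·25.4924]/1.21 = 86.4069. B = V − Δ·S = -47.5931.
The time-0 hedge costs 86.4069, which is the no-arbitrage price.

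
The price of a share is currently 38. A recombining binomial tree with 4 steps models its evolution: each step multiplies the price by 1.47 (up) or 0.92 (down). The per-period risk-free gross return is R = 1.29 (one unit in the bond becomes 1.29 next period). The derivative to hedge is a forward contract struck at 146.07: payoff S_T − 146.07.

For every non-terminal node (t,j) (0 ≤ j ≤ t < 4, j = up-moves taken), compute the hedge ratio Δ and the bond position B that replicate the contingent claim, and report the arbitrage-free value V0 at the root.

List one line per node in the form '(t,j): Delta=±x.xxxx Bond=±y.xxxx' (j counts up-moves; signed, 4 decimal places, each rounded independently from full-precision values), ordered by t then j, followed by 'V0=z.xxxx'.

(0,0): Delta=1.0000 Bond=-52.7475
(1,0): Delta=1.0000 Bond=-68.0443
(1,1): Delta=1.0000 Bond=-68.0443
(2,0): Delta=1.0000 Bond=-87.7772
(2,1): Delta=1.0000 Bond=-87.7772
(2,2): Delta=1.0000 Bond=-87.7772
(3,0): Delta=1.0000 Bond=-113.2326
(3,1): Delta=1.0000 Bond=-113.2326
(3,2): Delta=1.0000 Bond=-113.2326
(3,3): Delta=1.0000 Bond=-113.2326
V0=-14.7475

Since d<R<u, set p* = (R−d)/(u−d) = 0.6727; price each node as the discounted p*-expectation of its children.
Terminal payoffs: V(4,0)=-118.8471, V(4,1)=-102.5725, V(4,2)=-76.5685, V(4,3)=-35.0188, V(4,4)=31.3706
(3,0): S=29.5901. Δ = (V_up−V_dn)/(S_up−S_dn) = (-102.5725−-118.8471)/(43.4975−27.2229) = 1.0000. V = [p*·-102.5725 + (1−p*)·-118.8471]/1.29 = -83.6424. B = V − Δ·S = -113.2326.
(3,1): S=47.2799. Δ = (V_up−V_dn)/(S_up−S_dn) = (-76.5685−-102.5725)/(69.5015−43.4975) = 1.0000. V = [p*·-76.5685 + (1−p*)·-102.5725]/1.29 = -65.9527. B = V − Δ·S = -113.2326.
(3,2): S=75.5451. Δ = (V_up−V_dn)/(S_up−S_dn) = (-35.0188−-76.5685)/(111.0512−69.5015) = 1.0000. V = [p*·-35.0188 + (1−p*)·-76.5685]/1.29 = -37.6875. B = V − Δ·S = -113.2326.
(3,3): S=120.7079. Δ = (V_up−V_dn)/(S_up−S_dn) = (31.3706−-35.0188)/(177.4406−111.0512) = 1.0000. V = [p*·31.3706 + (1−p*)·-35.0188]/1.29 = 7.4753. B = V − Δ·S = -113.2326.
(2,0): S=32.1632. Δ = (V_up−V_dn)/(S_up−S_dn) = (-65.9527−-83.6424)/(47.2799−29.5901) = 1.0000. V = [p*·-65.9527 + (1−p*)·-83.6424]/1.29 = -55.6140. B = V − Δ·S = -87.7772.
(2,1): S=51.3912. Δ = (V_up−V_dn)/(S_up−S_dn) = (-37.6875−-65.9527)/(75.5451−47.2799) = 1.0000. V = [p*·-37.6875 + (1−p*)·-65.9527]/1.29 = -36.3860. B = V − Δ·S = -87.7772.
(2,2): S=82.1142. Δ = (V_up−V_dn)/(S_up−S_dn) = (7.4753−-37.6875)/(120.7079−75.5451) = 1.0000. V = [p*·7.4753 + (1−p*)·-37.6875]/1.29 = -5.6630. B = V − Δ·S = -87.7772.
(1,0): S=34.9600. Δ = (V_up−V_dn)/(S_up−S_dn) = (-36.3860−-55.6140)/(51.3912−32.1632) = 1.0000. V = [p*·-36.3860 + (1−p*)·-55.6140]/1.29 = -33.0843. B = V − Δ·S = -68.0443.
(1,1): S=55.8600. Δ = (V_up−V_dn)/(S_up−S_dn) = (-5.6630−-36.3860)/(82.1142−51.3912) = 1.0000. V = [p*·-5.6630 + (1−p*)·-36.3860]/1.29 = -12.1843. B = V − Δ·S = -68.0443.
(0,0): S=38.0000. Δ = (V_up−V_dn)/(S_up−S_dn) = (-12.1843−-33.0843)/(55.8600−34.9600) = 1.0000. V = [p*·-12.1843 + (1−p*)·-33.0843]/1.29 = -14.7475. B = V − Δ·S = -52.7475.
Each (Δ,B) replicates both successor values, so the strategy is self-financing and V0 is arbitrage-free.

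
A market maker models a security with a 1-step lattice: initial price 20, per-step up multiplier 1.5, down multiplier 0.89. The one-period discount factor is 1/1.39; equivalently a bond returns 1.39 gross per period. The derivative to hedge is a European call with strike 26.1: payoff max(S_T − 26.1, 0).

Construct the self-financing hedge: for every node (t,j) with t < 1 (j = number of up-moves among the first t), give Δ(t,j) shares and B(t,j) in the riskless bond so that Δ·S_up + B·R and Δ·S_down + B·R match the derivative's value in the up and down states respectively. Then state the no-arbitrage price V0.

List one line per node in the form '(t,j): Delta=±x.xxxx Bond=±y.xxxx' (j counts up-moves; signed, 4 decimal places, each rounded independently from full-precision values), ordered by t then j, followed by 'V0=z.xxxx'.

(0,0): Delta=0.3197 Bond=-4.0936
V0=2.2998

Risk-neutral probability p* = (R−d)/(u−d) = (1.39−0.89)/(1.5−0.89) = 0.8197.
Payoff layer (t=1): V(1,0)=0.0000, V(1,1)=3.9000
  t=0,j=0: stock 20.0000 → up 30.0000 (V=3.9000), down 17.8000 (V=0.0000). Price 2.2998; hedge Δ=0.3197, bond B=-4.0936.
Each (Δ,B) replicates both successor values, so the strategy is self-financing and V0 is arbitrage-free.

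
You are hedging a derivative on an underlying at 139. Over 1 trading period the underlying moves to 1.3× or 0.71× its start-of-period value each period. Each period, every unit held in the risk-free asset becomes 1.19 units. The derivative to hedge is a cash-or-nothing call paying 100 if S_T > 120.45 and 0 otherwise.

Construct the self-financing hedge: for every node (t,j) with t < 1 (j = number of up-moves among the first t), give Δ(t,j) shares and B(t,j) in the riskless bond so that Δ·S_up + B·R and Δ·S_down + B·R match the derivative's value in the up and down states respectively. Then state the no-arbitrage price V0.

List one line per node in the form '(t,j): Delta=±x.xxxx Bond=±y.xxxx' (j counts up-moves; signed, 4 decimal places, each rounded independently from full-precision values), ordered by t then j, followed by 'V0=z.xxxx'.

(0,0): Delta=1.2194 Bond=-101.1252
V0=68.3663

Under the risk-neutral measure, an up-move has probability p* = (R−d)/(u−d) = 0.8136 and values discount at R = 1.19.
Terminal values V(1,·): V(1,0)=0.0000, V(1,1)=100.0000
(0,0): S=139.0000. Δ = (V_up−V_dn)/(S_up−S_dn) = (100.0000−0.0000)/(180.7000−98.6900) = 1.2194. V = [p*·100.0000 + (1−p*)·0.0000]/1.19 = 68.3663. B = V − Δ·S = -101.1252.
Each (Δ,B) replicates both successor values, so the strategy is self-financing and V0 is arbitrage-free.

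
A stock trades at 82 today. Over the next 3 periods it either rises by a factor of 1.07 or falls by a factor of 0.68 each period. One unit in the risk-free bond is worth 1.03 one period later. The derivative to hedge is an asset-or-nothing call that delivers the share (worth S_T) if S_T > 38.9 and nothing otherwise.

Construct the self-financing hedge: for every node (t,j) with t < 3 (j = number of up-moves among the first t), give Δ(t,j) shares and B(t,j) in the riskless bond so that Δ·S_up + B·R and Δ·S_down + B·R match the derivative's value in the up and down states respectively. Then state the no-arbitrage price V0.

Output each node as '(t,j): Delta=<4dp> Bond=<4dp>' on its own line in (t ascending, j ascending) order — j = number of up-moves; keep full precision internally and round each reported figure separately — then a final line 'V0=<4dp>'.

No-arbitrage ⇒ martingale measure with p* = (R−d)/(u−d) = 0.8974.
Payoff layer (t=3): V(3,0)=0.0000, V(3,1)=40.5710, V(3,2)=63.8396, V(3,3)=100.4535
Node (2,0) S=37.9168: V=(p*·40.5710+(1−p*)·0.0000)/1.03=35.3494; Δ=(40.5710−0.0000)/(40.5710−25.7834)=2.7436; B=V−Δ·S=-68.6788
Node (2,1) S=59.6632: V=(p*·63.8396+(1−p*)·40.5710)/1.03=59.6632; Δ=(63.8396−40.5710)/(63.8396−40.5710)=1.0000; B=V−Δ·S=0.0000
Node (2,2) S=93.8818: V=(p*·100.4535+(1−p*)·63.8396)/1.03=93.8818; Δ=(100.4535−63.8396)/(100.4535−63.8396)=1.0000; B=V−Δ·S=0.0000
Node (1,0) S=55.7600: V=(p*·59.6632+(1−p*)·35.3494)/1.03=55.5043; Δ=(59.6632−35.3494)/(59.6632−37.9168)=1.1181; B=V−Δ·S=-6.8388
Node (1,1) S=87.7400: V=(p*·93.8818+(1−p*)·59.6632)/1.03=87.7400; Δ=(93.8818−59.6632)/(93.8818−59.6632)=1.0000; B=V−Δ·S=0.0000
Node (0,0) S=82.0000: V=(p*·87.7400+(1−p*)·55.5043)/1.03=81.9745; Δ=(87.7400−55.5043)/(87.7400−55.7600)=1.0080; B=V−Δ·S=-0.6810
Each (Δ,B) replicates both successor values, so the strategy is self-financing and V0 is arbitrage-free.

(0,0): Delta=1.0080 Bond=-0.6810
(1,0): Delta=1.1181 Bond=-6.8388
(1,1): Delta=1.0000 Bond=0.0000
(2,0): Delta=2.7436 Bond=-68.6788
(2,1): Delta=1.0000 Bond=0.0000
(2,2): Delta=1.0000 Bond=0.0000
V0=81.9745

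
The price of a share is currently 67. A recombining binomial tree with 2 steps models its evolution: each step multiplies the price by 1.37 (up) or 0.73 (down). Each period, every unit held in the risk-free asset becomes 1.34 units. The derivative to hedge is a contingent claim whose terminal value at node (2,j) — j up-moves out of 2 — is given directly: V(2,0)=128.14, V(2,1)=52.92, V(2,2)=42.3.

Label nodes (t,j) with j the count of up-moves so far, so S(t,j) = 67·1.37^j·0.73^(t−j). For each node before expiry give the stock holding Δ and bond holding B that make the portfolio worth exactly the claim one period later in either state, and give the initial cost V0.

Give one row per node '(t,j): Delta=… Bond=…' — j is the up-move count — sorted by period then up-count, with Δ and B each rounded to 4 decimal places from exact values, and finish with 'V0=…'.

(0,0): Delta=-0.2375 Bond=40.1054
(1,0): Delta=-2.4030 Bond=159.6551
(1,1): Delta=-0.1808 Bond=48.5324
V0=24.1911

Since d<R<u, set p* = (R−d)/(u−d) = 0.9531; price each node as the discounted p*-expectation of its children.
At expiry t=2: V(2,0)=128.1400, V(2,1)=52.9200, V(2,2)=42.3000
  t=1,j=0: stock 48.9100 → up 67.0067 (V=52.9200), down 35.7043 (V=128.1400). Price 42.1238; hedge Δ=-2.4030, bond B=159.6551.
  t=1,j=1: stock 91.7900 → up 125.7523 (V=42.3000), down 67.0067 (V=52.9200). Price 31.9387; hedge Δ=-0.1808, bond B=48.5324.
  t=0,j=0: stock 67.0000 → up 91.7900 (V=31.9387), down 48.9100 (V=42.1238). Price 24.1911; hedge Δ=-0.2375, bond B=40.1054.
The time-0 hedge costs 24.1911, which is the no-arbitrage price.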